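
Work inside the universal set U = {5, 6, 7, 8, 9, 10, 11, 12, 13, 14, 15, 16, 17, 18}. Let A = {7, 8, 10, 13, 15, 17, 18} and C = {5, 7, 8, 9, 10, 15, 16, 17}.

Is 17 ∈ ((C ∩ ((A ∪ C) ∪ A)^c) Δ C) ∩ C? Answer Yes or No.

Yes

17 ∈ A and 17 ∈ C, so 17 ∈ A ∪ C
17 ∈ (A ∪ C) and 17 ∈ A, so 17 ∈ (A ∪ C) ∪ A
17 ∉ ((A ∪ C) ∪ A)^c since 17 ∈ ((A ∪ C) ∪ A)
17 ∈ C and 17 ∉ ((A ∪ C) ∪ A)^c, so 17 ∉ C ∩ ((A ∪ C) ∪ A)^c
17 ∉ (C ∩ ((A ∪ C) ∪ A)^c) and 17 ∈ C, so 17 ∈ (C ∩ ((A ∪ C) ∪ A)^c) Δ C
17 ∈ ((C ∩ ((A ∪ C) ∪ A)^c) Δ C) and 17 ∈ C, so 17 ∈ ((C ∩ ((A ∪ C) ∪ A)^c) Δ C) ∩ C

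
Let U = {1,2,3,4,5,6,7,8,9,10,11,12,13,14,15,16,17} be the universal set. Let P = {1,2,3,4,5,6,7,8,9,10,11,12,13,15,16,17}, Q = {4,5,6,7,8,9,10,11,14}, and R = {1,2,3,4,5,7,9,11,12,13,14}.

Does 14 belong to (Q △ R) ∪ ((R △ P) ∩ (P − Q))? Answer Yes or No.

14 ∈ Q and 14 ∈ R, so 14 ∉ Q △ R
14 ∈ R and 14 ∉ P, so 14 ∈ R △ P
14 ∉ P and 14 ∈ Q, so 14 ∉ P − Q
14 ∈ (R △ P) and 14 ∉ (P − Q), so 14 ∉ (R △ P) ∩ (P − Q)
14 ∉ (Q △ R) and 14 ∉ ((R △ P) ∩ (P − Q)), so 14 ∉ (Q △ R) ∪ ((R △ P) ∩ (P − Q))

No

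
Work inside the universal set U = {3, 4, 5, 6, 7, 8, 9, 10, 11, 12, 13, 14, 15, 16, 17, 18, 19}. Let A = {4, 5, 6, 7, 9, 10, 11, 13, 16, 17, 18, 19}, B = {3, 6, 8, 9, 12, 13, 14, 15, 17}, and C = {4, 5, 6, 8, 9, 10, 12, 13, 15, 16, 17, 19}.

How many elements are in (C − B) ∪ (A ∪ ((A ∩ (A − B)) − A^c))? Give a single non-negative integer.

12

C − B = {4, 5, 10, 16, 19}
A − B = {4, 5, 7, 10, 11, 16, 18, 19}
A ∩ (A − B) = {4, 5, 7, 10, 11, 16, 18, 19}
A^c = {3, 8, 12, 14, 15}
(A ∩ (A − B)) − A^c = {4, 5, 7, 10, 11, 16, 18, 19}
A ∪ ((A ∩ (A − B)) − A^c) = {4, 5, 6, 7, 9, 10, 11, 13, 16, 17, 18, 19}
(C − B) ∪ (A ∪ ((A ∩ (A − B)) − A^c)) = {4, 5, 6, 7, 9, 10, 11, 13, 16, 17, 18, 19}
|(C − B) ∪ (A ∪ ((A ∩ (A − B)) − A^c))| = 12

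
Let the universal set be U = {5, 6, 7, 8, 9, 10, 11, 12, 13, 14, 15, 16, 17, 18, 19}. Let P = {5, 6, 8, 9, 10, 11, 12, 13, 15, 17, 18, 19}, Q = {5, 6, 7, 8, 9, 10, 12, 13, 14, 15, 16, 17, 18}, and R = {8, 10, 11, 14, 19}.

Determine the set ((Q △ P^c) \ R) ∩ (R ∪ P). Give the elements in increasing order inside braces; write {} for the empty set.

{5, 6, 9, 12, 13, 15, 17, 18}

P^c = {7, 14, 16}
Q △ P^c = {5, 6, 8, 9, 10, 12, 13, 15, 17, 18}
(Q △ P^c) \ R = {5, 6, 9, 12, 13, 15, 17, 18}
R ∪ P = {5, 6, 8, 9, 10, 11, 12, 13, 14, 15, 17, 18, 19}
((Q △ P^c) \ R) ∩ (R ∪ P) = {5, 6, 9, 12, 13, 15, 17, 18}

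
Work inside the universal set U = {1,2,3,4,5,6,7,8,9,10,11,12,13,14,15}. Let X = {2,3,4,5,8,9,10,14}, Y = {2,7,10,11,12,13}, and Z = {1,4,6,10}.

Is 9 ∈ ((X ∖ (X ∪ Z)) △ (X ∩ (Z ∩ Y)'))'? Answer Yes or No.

9 ∈ X and 9 ∉ Z, so 9 ∈ X ∪ Z
9 ∈ X and 9 ∈ (X ∪ Z), so 9 ∉ X ∖ (X ∪ Z)
9 ∉ Z and 9 ∉ Y, so 9 ∉ Z ∩ Y
9 ∈ (Z ∩ Y)' since 9 ∉ (Z ∩ Y)
9 ∈ X and 9 ∈ (Z ∩ Y)', so 9 ∈ X ∩ (Z ∩ Y)'
9 ∉ (X ∖ (X ∪ Z)) and 9 ∈ (X ∩ (Z ∩ Y)'), so 9 ∈ (X ∖ (X ∪ Z)) △ (X ∩ (Z ∩ Y)')
9 ∉ ((X ∖ (X ∪ Z)) △ (X ∩ (Z ∩ Y)'))' since 9 ∈ ((X ∖ (X ∪ Z)) △ (X ∩ (Z ∩ Y)'))

No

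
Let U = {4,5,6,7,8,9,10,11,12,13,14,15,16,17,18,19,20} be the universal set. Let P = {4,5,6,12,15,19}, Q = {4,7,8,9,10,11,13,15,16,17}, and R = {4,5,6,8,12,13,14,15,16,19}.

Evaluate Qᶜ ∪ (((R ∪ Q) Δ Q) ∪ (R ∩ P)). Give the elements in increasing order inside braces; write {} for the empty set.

{4,5,6,12,14,15,18,19,20}

Qᶜ = {5,6,12,14,18,19,20}
R ∪ Q = {4,5,6,7,8,9,10,11,12,13,14,15,16,17,19}
(R ∪ Q) Δ Q = {5,6,12,14,19}
R ∩ P = {4,5,6,12,15,19}
((R ∪ Q) Δ Q) ∪ (R ∩ P) = {4,5,6,12,14,15,19}
Qᶜ ∪ (((R ∪ Q) Δ Q) ∪ (R ∩ P)) = {4,5,6,12,14,15,18,19,20}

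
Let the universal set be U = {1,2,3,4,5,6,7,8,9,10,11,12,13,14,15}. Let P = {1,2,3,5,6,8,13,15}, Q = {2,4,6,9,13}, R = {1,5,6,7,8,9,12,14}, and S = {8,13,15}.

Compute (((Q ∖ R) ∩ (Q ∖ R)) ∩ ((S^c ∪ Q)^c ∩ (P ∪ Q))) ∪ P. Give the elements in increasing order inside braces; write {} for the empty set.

Q ∖ R = {2,4,13}
(Q ∖ R) ∩ (Q ∖ R) = {2,4,13}
S^c = {1,2,3,4,5,6,7,9,10,11,12,14}
S^c ∪ Q = {1,2,3,4,5,6,7,9,10,11,12,13,14}
(S^c ∪ Q)^c = {8,15}
P ∪ Q = {1,2,3,4,5,6,8,9,13,15}
(S^c ∪ Q)^c ∩ (P ∪ Q) = {8,15}
((Q ∖ R) ∩ (Q ∖ R)) ∩ ((S^c ∪ Q)^c ∩ (P ∪ Q)) = {}
(((Q ∖ R) ∩ (Q ∖ R)) ∩ ((S^c ∪ Q)^c ∩ (P ∪ Q))) ∪ P = {1,2,3,5,6,8,13,15}

{1,2,3,5,6,8,13,15}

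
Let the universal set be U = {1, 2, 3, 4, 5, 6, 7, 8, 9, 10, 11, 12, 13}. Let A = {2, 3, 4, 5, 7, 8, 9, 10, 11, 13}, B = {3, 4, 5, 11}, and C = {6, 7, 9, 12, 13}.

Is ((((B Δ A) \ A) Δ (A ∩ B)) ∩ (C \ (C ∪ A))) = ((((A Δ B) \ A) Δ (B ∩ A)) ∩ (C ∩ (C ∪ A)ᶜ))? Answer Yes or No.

Yes

B Δ A = {2, 7, 8, 9, 10, 13}
(B Δ A) \ A = {}
A ∩ B = {3, 4, 5, 11}
((B Δ A) \ A) Δ (A ∩ B) = {3, 4, 5, 11}
C ∪ A = {2, 3, 4, 5, 6, 7, 8, 9, 10, 11, 12, 13}
C \ (C ∪ A) = {}
(((B Δ A) \ A) Δ (A ∩ B)) ∩ (C \ (C ∪ A)) = {}
A Δ B = {2, 7, 8, 9, 10, 13}
(A Δ B) \ A = {}
B ∩ A = {3, 4, 5, 11}
((A Δ B) \ A) Δ (B ∩ A) = {3, 4, 5, 11}
(C ∪ A)ᶜ = {1}
C ∩ (C ∪ A)ᶜ = {}
(((A Δ B) \ A) Δ (B ∩ A)) ∩ (C ∩ (C ∪ A)ᶜ) = {}
Both equal {}, so (((B Δ A) \ A) Δ (A ∩ B)) ∩ (C \ (C ∪ A)) = (((A Δ B) \ A) Δ (B ∩ A)) ∩ (C ∩ (C ∪ A)ᶜ).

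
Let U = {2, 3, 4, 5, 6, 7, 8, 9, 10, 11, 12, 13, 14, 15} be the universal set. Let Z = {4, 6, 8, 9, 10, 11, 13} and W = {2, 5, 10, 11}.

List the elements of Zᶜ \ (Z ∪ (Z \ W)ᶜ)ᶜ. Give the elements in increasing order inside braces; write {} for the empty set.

{2, 3, 5, 7, 12, 14, 15}

Zᶜ = {2, 3, 5, 7, 12, 14, 15}
Z \ W = {4, 6, 8, 9, 13}
(Z \ W)ᶜ = {2, 3, 5, 7, 10, 11, 12, 14, 15}
Z ∪ (Z \ W)ᶜ = {2, 3, 4, 5, 6, 7, 8, 9, 10, 11, 12, 13, 14, 15}
(Z ∪ (Z \ W)ᶜ)ᶜ = {}
Zᶜ \ (Z ∪ (Z \ W)ᶜ)ᶜ = {2, 3, 5, 7, 12, 14, 15}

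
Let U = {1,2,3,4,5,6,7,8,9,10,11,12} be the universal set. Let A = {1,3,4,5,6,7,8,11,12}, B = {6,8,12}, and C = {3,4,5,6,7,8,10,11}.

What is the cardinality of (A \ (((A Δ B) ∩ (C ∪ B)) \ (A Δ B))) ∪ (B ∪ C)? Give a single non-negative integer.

10

A Δ B = {1,3,4,5,7,11}
C ∪ B = {3,4,5,6,7,8,10,11,12}
(A Δ B) ∩ (C ∪ B) = {3,4,5,7,11}
((A Δ B) ∩ (C ∪ B)) \ (A Δ B) = {}
A \ (((A Δ B) ∩ (C ∪ B)) \ (A Δ B)) = {1,3,4,5,6,7,8,11,12}
B ∪ C = {3,4,5,6,7,8,10,11,12}
(A \ (((A Δ B) ∩ (C ∪ B)) \ (A Δ B))) ∪ (B ∪ C) = {1,3,4,5,6,7,8,10,11,12}
|(A \ (((A Δ B) ∩ (C ∪ B)) \ (A Δ B))) ∪ (B ∪ C)| = 10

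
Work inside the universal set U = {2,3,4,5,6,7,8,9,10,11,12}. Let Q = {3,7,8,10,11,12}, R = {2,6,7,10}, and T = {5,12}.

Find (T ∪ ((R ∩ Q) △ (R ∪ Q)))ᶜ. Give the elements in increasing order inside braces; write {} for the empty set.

R ∩ Q = {7,10}
R ∪ Q = {2,3,6,7,8,10,11,12}
(R ∩ Q) △ (R ∪ Q) = {2,3,6,8,11,12}
T ∪ ((R ∩ Q) △ (R ∪ Q)) = {2,3,5,6,8,11,12}
(T ∪ ((R ∩ Q) △ (R ∪ Q)))ᶜ = {4,7,9,10}

{4,7,9,10}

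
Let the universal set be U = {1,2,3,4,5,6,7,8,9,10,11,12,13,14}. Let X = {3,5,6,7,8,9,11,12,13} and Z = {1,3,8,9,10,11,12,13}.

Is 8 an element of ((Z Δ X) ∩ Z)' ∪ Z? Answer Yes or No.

8 ∈ Z and 8 ∈ X, so 8 ∉ Z Δ X
8 ∉ (Z Δ X) and 8 ∈ Z, so 8 ∉ (Z Δ X) ∩ Z
8 ∈ ((Z Δ X) ∩ Z)' since 8 ∉ ((Z Δ X) ∩ Z)
8 ∈ ((Z Δ X) ∩ Z)' and 8 ∈ Z, so 8 ∈ ((Z Δ X) ∩ Z)' ∪ Z

Yes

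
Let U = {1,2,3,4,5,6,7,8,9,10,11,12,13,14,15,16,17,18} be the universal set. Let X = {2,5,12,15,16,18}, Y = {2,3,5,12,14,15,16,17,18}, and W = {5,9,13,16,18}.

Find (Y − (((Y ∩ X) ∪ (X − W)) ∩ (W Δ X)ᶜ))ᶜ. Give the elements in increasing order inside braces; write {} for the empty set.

{1,4,5,6,7,8,9,10,11,13,16,18}

Y ∩ X = {2,5,12,15,16,18}
X − W = {2,12,15}
(Y ∩ X) ∪ (X − W) = {2,5,12,15,16,18}
W Δ X = {2,9,12,13,15}
(W Δ X)ᶜ = {1,3,4,5,6,7,8,10,11,14,16,17,18}
((Y ∩ X) ∪ (X − W)) ∩ (W Δ X)ᶜ = {5,16,18}
Y − (((Y ∩ X) ∪ (X − W)) ∩ (W Δ X)ᶜ) = {2,3,12,14,15,17}
(Y − (((Y ∩ X) ∪ (X − W)) ∩ (W Δ X)ᶜ))ᶜ = {1,4,5,6,7,8,9,10,11,13,16,18}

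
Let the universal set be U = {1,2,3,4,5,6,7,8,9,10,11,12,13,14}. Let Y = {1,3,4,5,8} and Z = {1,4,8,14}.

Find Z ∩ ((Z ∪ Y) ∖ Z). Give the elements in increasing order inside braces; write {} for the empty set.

{}

Z ∪ Y = {1,3,4,5,8,14}
(Z ∪ Y) ∖ Z = {3,5}
Z ∩ ((Z ∪ Y) ∖ Z) = {}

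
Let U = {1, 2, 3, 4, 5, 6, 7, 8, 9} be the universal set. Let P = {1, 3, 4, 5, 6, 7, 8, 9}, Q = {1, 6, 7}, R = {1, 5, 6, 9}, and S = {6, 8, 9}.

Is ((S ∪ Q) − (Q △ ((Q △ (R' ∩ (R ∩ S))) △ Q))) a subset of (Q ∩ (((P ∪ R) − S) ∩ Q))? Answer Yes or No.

S ∪ Q = {1, 6, 7, 8, 9}
R' = {2, 3, 4, 7, 8}
R ∩ S = {6, 9}
R' ∩ (R ∩ S) = {}
Q △ (R' ∩ (R ∩ S)) = {1, 6, 7}
(Q △ (R' ∩ (R ∩ S))) △ Q = {}
Q △ ((Q △ (R' ∩ (R ∩ S))) △ Q) = {1, 6, 7}
(S ∪ Q) − (Q △ ((Q △ (R' ∩ (R ∩ S))) △ Q)) = {8, 9}
P ∪ R = {1, 3, 4, 5, 6, 7, 8, 9}
(P ∪ R) − S = {1, 3, 4, 5, 7}
((P ∪ R) − S) ∩ Q = {1, 7}
Q ∩ (((P ∪ R) − S) ∩ Q) = {1, 7}
8 ∈ (S ∪ Q) − (Q △ ((Q △ (R' ∩ (R ∩ S))) △ Q)) but 8 ∉ Q ∩ (((P ∪ R) − S) ∩ Q), so the inclusion fails.

No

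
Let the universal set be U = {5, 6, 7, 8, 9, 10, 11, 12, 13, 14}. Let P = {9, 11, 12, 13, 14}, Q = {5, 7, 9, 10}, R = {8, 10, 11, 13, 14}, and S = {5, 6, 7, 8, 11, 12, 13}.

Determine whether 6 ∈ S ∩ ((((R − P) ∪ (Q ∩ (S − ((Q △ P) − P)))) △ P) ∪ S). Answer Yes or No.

6 ∉ R and 6 ∉ P, so 6 ∉ R − P
6 ∉ Q and 6 ∉ P, so 6 ∉ Q △ P
6 ∉ (Q △ P) and 6 ∉ P, so 6 ∉ (Q △ P) − P
6 ∈ S and 6 ∉ ((Q △ P) − P), so 6 ∈ S − ((Q △ P) − P)
6 ∉ Q and 6 ∈ (S − ((Q △ P) − P)), so 6 ∉ Q ∩ (S − ((Q △ P) − P))
6 ∉ (R − P) and 6 ∉ (Q ∩ (S − ((Q △ P) − P))), so 6 ∉ (R − P) ∪ (Q ∩ (S − ((Q △ P) − P)))
6 ∉ ((R − P) ∪ (Q ∩ (S − ((Q △ P) − P)))) and 6 ∉ P, so 6 ∉ ((R − P) ∪ (Q ∩ (S − ((Q △ P) − P)))) △ P
6 ∉ (((R − P) ∪ (Q ∩ (S − ((Q △ P) − P)))) △ P) and 6 ∈ S, so 6 ∈ (((R − P) ∪ (Q ∩ (S − ((Q △ P) − P)))) △ P) ∪ S
6 ∈ S and 6 ∈ ((((R − P) ∪ (Q ∩ (S − ((Q △ P) − P)))) △ P) ∪ S), so 6 ∈ S ∩ ((((R − P) ∪ (Q ∩ (S − ((Q △ P) − P)))) △ P) ∪ S)

Yes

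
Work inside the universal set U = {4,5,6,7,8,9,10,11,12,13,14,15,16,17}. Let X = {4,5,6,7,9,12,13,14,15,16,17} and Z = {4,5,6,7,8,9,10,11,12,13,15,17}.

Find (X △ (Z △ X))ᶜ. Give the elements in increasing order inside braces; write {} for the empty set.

Z △ X = {8,10,11,14,16}
X △ (Z △ X) = {4,5,6,7,8,9,10,11,12,13,15,17}
(X △ (Z △ X))ᶜ = {14,16}

{14,16}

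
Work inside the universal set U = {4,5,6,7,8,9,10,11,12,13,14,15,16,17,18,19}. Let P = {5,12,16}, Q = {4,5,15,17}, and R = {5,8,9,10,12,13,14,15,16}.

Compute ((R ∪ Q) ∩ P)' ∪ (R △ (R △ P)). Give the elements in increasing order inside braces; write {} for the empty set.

R ∪ Q = {4,5,8,9,10,12,13,14,15,16,17}
(R ∪ Q) ∩ P = {5,12,16}
((R ∪ Q) ∩ P)' = {4,6,7,8,9,10,11,13,14,15,17,18,19}
R △ P = {8,9,10,13,14,15}
R △ (R △ P) = {5,12,16}
((R ∪ Q) ∩ P)' ∪ (R △ (R △ P)) = {4,5,6,7,8,9,10,11,12,13,14,15,16,17,18,19}

{4,5,6,7,8,9,10,11,12,13,14,15,16,17,18,19}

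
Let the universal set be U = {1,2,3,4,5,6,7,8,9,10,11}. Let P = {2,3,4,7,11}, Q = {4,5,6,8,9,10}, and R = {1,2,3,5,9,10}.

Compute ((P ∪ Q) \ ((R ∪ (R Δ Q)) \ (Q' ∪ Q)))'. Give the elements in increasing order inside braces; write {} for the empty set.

{1}

P ∪ Q = {2,3,4,5,6,7,8,9,10,11}
R Δ Q = {1,2,3,4,6,8}
R ∪ (R Δ Q) = {1,2,3,4,5,6,8,9,10}
Q' = {1,2,3,7,11}
Q' ∪ Q = {1,2,3,4,5,6,7,8,9,10,11}
(R ∪ (R Δ Q)) \ (Q' ∪ Q) = {}
(P ∪ Q) \ ((R ∪ (R Δ Q)) \ (Q' ∪ Q)) = {2,3,4,5,6,7,8,9,10,11}
((P ∪ Q) \ ((R ∪ (R Δ Q)) \ (Q' ∪ Q)))' = {1}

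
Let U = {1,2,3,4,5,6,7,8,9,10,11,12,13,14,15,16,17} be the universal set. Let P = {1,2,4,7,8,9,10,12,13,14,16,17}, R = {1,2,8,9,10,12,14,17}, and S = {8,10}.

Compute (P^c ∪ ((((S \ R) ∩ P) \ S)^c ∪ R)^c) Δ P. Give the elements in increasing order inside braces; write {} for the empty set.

{1,2,3,4,5,6,7,8,9,10,11,12,13,14,15,16,17}

P^c = {3,5,6,11,15}
S \ R = {}
(S \ R) ∩ P = {}
((S \ R) ∩ P) \ S = {}
(((S \ R) ∩ P) \ S)^c = {1,2,3,4,5,6,7,8,9,10,11,12,13,14,15,16,17}
(((S \ R) ∩ P) \ S)^c ∪ R = {1,2,3,4,5,6,7,8,9,10,11,12,13,14,15,16,17}
((((S \ R) ∩ P) \ S)^c ∪ R)^c = {}
P^c ∪ ((((S \ R) ∩ P) \ S)^c ∪ R)^c = {3,5,6,11,15}
(P^c ∪ ((((S \ R) ∩ P) \ S)^c ∪ R)^c) Δ P = {1,2,3,4,5,6,7,8,9,10,11,12,13,14,15,16,17}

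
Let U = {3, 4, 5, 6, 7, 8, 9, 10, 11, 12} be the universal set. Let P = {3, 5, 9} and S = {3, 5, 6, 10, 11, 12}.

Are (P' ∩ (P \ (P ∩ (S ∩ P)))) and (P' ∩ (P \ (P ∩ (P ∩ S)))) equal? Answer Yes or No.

P' = {4, 6, 7, 8, 10, 11, 12}
S ∩ P = {3, 5}
P ∩ (S ∩ P) = {3, 5}
P \ (P ∩ (S ∩ P)) = {9}
P' ∩ (P \ (P ∩ (S ∩ P))) = {}
P ∩ S = {3, 5}
P ∩ (P ∩ S) = {3, 5}
P \ (P ∩ (P ∩ S)) = {9}
P' ∩ (P \ (P ∩ (P ∩ S))) = {}
Both equal {}, so P' ∩ (P \ (P ∩ (S ∩ P))) = P' ∩ (P \ (P ∩ (P ∩ S))).

Yes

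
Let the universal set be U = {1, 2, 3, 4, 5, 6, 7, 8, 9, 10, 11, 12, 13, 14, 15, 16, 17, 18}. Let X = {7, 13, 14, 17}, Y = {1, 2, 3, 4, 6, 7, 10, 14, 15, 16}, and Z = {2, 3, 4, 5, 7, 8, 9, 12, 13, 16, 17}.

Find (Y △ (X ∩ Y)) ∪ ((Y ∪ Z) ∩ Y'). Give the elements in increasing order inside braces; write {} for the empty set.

X ∩ Y = {7, 14}
Y △ (X ∩ Y) = {1, 2, 3, 4, 6, 10, 15, 16}
Y ∪ Z = {1, 2, 3, 4, 5, 6, 7, 8, 9, 10, 12, 13, 14, 15, 16, 17}
Y' = {5, 8, 9, 11, 12, 13, 17, 18}
(Y ∪ Z) ∩ Y' = {5, 8, 9, 12, 13, 17}
(Y △ (X ∩ Y)) ∪ ((Y ∪ Z) ∩ Y') = {1, 2, 3, 4, 5, 6, 8, 9, 10, 12, 13, 15, 16, 17}

{1, 2, 3, 4, 5, 6, 8, 9, 10, 12, 13, 15, 16, 17}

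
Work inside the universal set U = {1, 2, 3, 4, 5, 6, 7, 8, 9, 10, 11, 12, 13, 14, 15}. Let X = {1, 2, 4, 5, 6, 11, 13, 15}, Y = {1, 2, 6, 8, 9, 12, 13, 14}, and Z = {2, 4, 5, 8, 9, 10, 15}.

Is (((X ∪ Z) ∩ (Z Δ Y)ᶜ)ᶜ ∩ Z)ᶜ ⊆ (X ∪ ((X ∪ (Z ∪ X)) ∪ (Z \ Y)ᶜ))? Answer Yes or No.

Yes

X ∪ Z = {1, 2, 4, 5, 6, 8, 9, 10, 11, 13, 15}
Z Δ Y = {1, 4, 5, 6, 10, 12, 13, 14, 15}
(Z Δ Y)ᶜ = {2, 3, 7, 8, 9, 11}
(X ∪ Z) ∩ (Z Δ Y)ᶜ = {2, 8, 9, 11}
((X ∪ Z) ∩ (Z Δ Y)ᶜ)ᶜ = {1, 3, 4, 5, 6, 7, 10, 12, 13, 14, 15}
((X ∪ Z) ∩ (Z Δ Y)ᶜ)ᶜ ∩ Z = {4, 5, 10, 15}
(((X ∪ Z) ∩ (Z Δ Y)ᶜ)ᶜ ∩ Z)ᶜ = {1, 2, 3, 6, 7, 8, 9, 11, 12, 13, 14}
Z ∪ X = {1, 2, 4, 5, 6, 8, 9, 10, 11, 13, 15}
X ∪ (Z ∪ X) = {1, 2, 4, 5, 6, 8, 9, 10, 11, 13, 15}
Z \ Y = {4, 5, 10, 15}
(Z \ Y)ᶜ = {1, 2, 3, 6, 7, 8, 9, 11, 12, 13, 14}
(X ∪ (Z ∪ X)) ∪ (Z \ Y)ᶜ = {1, 2, 3, 4, 5, 6, 7, 8, 9, 10, 11, 12, 13, 14, 15}
X ∪ ((X ∪ (Z ∪ X)) ∪ (Z \ Y)ᶜ) = {1, 2, 3, 4, 5, 6, 7, 8, 9, 10, 11, 12, 13, 14, 15}
Every element of {1, 2, 3, 6, 7, 8, 9, 11, 12, 13, 14} is in {1, 2, 3, 4, 5, 6, 7, 8, 9, 10, 11, 12, 13, 14, 15}, so (((X ∪ Z) ∩ (Z Δ Y)ᶜ)ᶜ ∩ Z)ᶜ ⊆ X ∪ ((X ∪ (Z ∪ X)) ∪ (Z \ Y)ᶜ).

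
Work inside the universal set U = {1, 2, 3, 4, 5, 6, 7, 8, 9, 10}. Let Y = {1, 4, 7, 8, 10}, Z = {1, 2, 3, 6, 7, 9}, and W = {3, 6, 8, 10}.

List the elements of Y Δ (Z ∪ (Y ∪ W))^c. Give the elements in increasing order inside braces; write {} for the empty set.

{1, 4, 5, 7, 8, 10}

Y ∪ W = {1, 3, 4, 6, 7, 8, 10}
Z ∪ (Y ∪ W) = {1, 2, 3, 4, 6, 7, 8, 9, 10}
(Z ∪ (Y ∪ W))^c = {5}
Y Δ (Z ∪ (Y ∪ W))^c = {1, 4, 5, 7, 8, 10}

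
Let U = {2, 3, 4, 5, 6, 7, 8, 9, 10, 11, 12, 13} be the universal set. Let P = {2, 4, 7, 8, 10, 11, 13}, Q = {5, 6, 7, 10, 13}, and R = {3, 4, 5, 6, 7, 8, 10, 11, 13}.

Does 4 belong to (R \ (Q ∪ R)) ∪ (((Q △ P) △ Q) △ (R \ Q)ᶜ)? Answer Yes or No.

4 ∉ Q and 4 ∈ R, so 4 ∈ Q ∪ R
4 ∈ R and 4 ∈ (Q ∪ R), so 4 ∉ R \ (Q ∪ R)
4 ∉ Q and 4 ∈ P, so 4 ∈ Q △ P
4 ∈ (Q △ P) and 4 ∉ Q, so 4 ∈ (Q △ P) △ Q
4 ∈ R and 4 ∉ Q, so 4 ∈ R \ Q
4 ∉ (R \ Q)ᶜ since 4 ∈ (R \ Q)
4 ∈ ((Q △ P) △ Q) and 4 ∉ (R \ Q)ᶜ, so 4 ∈ ((Q △ P) △ Q) △ (R \ Q)ᶜ
4 ∉ (R \ (Q ∪ R)) and 4 ∈ (((Q △ P) △ Q) △ (R \ Q)ᶜ), so 4 ∈ (R \ (Q ∪ R)) ∪ (((Q △ P) △ Q) △ (R \ Q)ᶜ)

Yes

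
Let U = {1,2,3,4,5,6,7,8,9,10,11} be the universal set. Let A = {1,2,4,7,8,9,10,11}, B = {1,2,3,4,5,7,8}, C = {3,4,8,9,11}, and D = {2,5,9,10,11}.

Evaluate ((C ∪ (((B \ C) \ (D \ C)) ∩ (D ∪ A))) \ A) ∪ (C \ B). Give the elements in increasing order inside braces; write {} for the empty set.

B \ C = {1,2,5,7}
D \ C = {2,5,10}
(B \ C) \ (D \ C) = {1,7}
D ∪ A = {1,2,4,5,7,8,9,10,11}
((B \ C) \ (D \ C)) ∩ (D ∪ A) = {1,7}
C ∪ (((B \ C) \ (D \ C)) ∩ (D ∪ A)) = {1,3,4,7,8,9,11}
(C ∪ (((B \ C) \ (D \ C)) ∩ (D ∪ A))) \ A = {3}
C \ B = {9,11}
((C ∪ (((B \ C) \ (D \ C)) ∩ (D ∪ A))) \ A) ∪ (C \ B) = {3,9,11}

{3,9,11}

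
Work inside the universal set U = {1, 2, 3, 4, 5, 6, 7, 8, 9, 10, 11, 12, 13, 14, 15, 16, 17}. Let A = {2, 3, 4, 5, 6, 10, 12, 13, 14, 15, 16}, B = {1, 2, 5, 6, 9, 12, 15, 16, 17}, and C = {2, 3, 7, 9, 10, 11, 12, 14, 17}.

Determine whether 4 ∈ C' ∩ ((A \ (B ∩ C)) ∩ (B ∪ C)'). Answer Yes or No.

4 ∉ C, so 4 ∈ C'
4 ∉ B and 4 ∉ C, so 4 ∉ B ∩ C
4 ∈ A and 4 ∉ (B ∩ C), so 4 ∈ A \ (B ∩ C)
4 ∉ B and 4 ∉ C, so 4 ∉ B ∪ C
4 ∈ (B ∪ C)' since 4 ∉ (B ∪ C)
4 ∈ (A \ (B ∩ C)) and 4 ∈ (B ∪ C)', so 4 ∈ (A \ (B ∩ C)) ∩ (B ∪ C)'
4 ∈ C' and 4 ∈ ((A \ (B ∩ C)) ∩ (B ∪ C)'), so 4 ∈ C' ∩ ((A \ (B ∩ C)) ∩ (B ∪ C)')

Yes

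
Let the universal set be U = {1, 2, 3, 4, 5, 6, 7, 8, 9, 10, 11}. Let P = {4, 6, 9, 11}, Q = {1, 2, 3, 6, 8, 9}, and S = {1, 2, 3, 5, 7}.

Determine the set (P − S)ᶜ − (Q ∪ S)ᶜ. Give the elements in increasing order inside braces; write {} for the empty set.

P − S = {4, 6, 9, 11}
(P − S)ᶜ = {1, 2, 3, 5, 7, 8, 10}
Q ∪ S = {1, 2, 3, 5, 6, 7, 8, 9}
(Q ∪ S)ᶜ = {4, 10, 11}
(P − S)ᶜ − (Q ∪ S)ᶜ = {1, 2, 3, 5, 7, 8}

{1, 2, 3, 5, 7, 8}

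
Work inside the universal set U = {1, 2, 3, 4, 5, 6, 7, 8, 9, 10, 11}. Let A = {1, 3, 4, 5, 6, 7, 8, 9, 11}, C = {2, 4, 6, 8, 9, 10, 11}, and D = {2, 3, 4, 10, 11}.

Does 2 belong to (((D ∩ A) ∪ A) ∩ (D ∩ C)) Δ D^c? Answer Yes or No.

2 ∈ D and 2 ∉ A, so 2 ∉ D ∩ A
2 ∉ (D ∩ A) and 2 ∉ A, so 2 ∉ (D ∩ A) ∪ A
2 ∈ D and 2 ∈ C, so 2 ∈ D ∩ C
2 ∉ ((D ∩ A) ∪ A) and 2 ∈ (D ∩ C), so 2 ∉ ((D ∩ A) ∪ A) ∩ (D ∩ C)
2 ∈ D, so 2 ∉ D^c
2 ∉ (((D ∩ A) ∪ A) ∩ (D ∩ C)) and 2 ∉ D^c, so 2 ∉ (((D ∩ A) ∪ A) ∩ (D ∩ C)) Δ D^c

No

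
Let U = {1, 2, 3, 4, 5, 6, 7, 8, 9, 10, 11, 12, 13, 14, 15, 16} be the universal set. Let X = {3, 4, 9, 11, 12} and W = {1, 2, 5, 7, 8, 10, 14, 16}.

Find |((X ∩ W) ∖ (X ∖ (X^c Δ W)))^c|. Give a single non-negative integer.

X ∩ W = {}
X^c = {1, 2, 5, 6, 7, 8, 10, 13, 14, 15, 16}
X^c Δ W = {6, 13, 15}
X ∖ (X^c Δ W) = {3, 4, 9, 11, 12}
(X ∩ W) ∖ (X ∖ (X^c Δ W)) = {}
((X ∩ W) ∖ (X ∖ (X^c Δ W)))^c = {1, 2, 3, 4, 5, 6, 7, 8, 9, 10, 11, 12, 13, 14, 15, 16}
|((X ∩ W) ∖ (X ∖ (X^c Δ W)))^c| = 16

16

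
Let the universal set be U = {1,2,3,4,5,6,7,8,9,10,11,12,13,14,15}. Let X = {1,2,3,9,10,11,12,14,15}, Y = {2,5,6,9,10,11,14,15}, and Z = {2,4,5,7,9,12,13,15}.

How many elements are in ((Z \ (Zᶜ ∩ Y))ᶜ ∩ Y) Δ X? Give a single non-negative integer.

7

Zᶜ = {1,3,6,8,10,11,14}
Zᶜ ∩ Y = {6,10,11,14}
Z \ (Zᶜ ∩ Y) = {2,4,5,7,9,12,13,15}
(Z \ (Zᶜ ∩ Y))ᶜ = {1,3,6,8,10,11,14}
(Z \ (Zᶜ ∩ Y))ᶜ ∩ Y = {6,10,11,14}
((Z \ (Zᶜ ∩ Y))ᶜ ∩ Y) Δ X = {1,2,3,6,9,12,15}
|((Z \ (Zᶜ ∩ Y))ᶜ ∩ Y) Δ X| = 7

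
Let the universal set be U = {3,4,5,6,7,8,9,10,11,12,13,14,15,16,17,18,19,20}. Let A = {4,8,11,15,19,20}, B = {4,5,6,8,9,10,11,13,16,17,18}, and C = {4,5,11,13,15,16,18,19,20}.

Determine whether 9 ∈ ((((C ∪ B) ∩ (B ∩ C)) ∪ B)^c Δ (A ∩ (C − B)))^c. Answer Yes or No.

9 ∉ C and 9 ∈ B, so 9 ∈ C ∪ B
9 ∈ B and 9 ∉ C, so 9 ∉ B ∩ C
9 ∈ (C ∪ B) and 9 ∉ (B ∩ C), so 9 ∉ (C ∪ B) ∩ (B ∩ C)
9 ∉ ((C ∪ B) ∩ (B ∩ C)) and 9 ∈ B, so 9 ∈ ((C ∪ B) ∩ (B ∩ C)) ∪ B
9 ∉ (((C ∪ B) ∩ (B ∩ C)) ∪ B)^c since 9 ∈ (((C ∪ B) ∩ (B ∩ C)) ∪ B)
9 ∉ C and 9 ∈ B, so 9 ∉ C − B
9 ∉ A and 9 ∉ (C − B), so 9 ∉ A ∩ (C − B)
9 ∉ (((C ∪ B) ∩ (B ∩ C)) ∪ B)^c and 9 ∉ (A ∩ (C − B)), so 9 ∉ (((C ∪ B) ∩ (B ∩ C)) ∪ B)^c Δ (A ∩ (C − B))
9 ∈ ((((C ∪ B) ∩ (B ∩ C)) ∪ B)^c Δ (A ∩ (C − B)))^c since 9 ∉ ((((C ∪ B) ∩ (B ∩ C)) ∪ B)^c Δ (A ∩ (C − B)))

Yes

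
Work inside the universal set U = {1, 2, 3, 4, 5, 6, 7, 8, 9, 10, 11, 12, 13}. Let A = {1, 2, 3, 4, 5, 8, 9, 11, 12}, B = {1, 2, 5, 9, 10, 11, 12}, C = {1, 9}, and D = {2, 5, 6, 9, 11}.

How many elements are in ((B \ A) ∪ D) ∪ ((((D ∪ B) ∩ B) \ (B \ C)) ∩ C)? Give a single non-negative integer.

7

B \ A = {10}
(B \ A) ∪ D = {2, 5, 6, 9, 10, 11}
D ∪ B = {1, 2, 5, 6, 9, 10, 11, 12}
(D ∪ B) ∩ B = {1, 2, 5, 9, 10, 11, 12}
B \ C = {2, 5, 10, 11, 12}
((D ∪ B) ∩ B) \ (B \ C) = {1, 9}
(((D ∪ B) ∩ B) \ (B \ C)) ∩ C = {1, 9}
((B \ A) ∪ D) ∪ ((((D ∪ B) ∩ B) \ (B \ C)) ∩ C) = {1, 2, 5, 6, 9, 10, 11}
|((B \ A) ∪ D) ∪ ((((D ∪ B) ∩ B) \ (B \ C)) ∩ C)| = 7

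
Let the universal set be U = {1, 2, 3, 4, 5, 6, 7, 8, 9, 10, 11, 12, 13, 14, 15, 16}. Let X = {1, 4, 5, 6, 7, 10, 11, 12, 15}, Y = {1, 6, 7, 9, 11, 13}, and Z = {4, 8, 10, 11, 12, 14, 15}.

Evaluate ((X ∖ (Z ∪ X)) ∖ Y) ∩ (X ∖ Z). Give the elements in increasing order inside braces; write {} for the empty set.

{}

Z ∪ X = {1, 4, 5, 6, 7, 8, 10, 11, 12, 14, 15}
X ∖ (Z ∪ X) = {}
(X ∖ (Z ∪ X)) ∖ Y = {}
X ∖ Z = {1, 5, 6, 7}
((X ∖ (Z ∪ X)) ∖ Y) ∩ (X ∖ Z) = {}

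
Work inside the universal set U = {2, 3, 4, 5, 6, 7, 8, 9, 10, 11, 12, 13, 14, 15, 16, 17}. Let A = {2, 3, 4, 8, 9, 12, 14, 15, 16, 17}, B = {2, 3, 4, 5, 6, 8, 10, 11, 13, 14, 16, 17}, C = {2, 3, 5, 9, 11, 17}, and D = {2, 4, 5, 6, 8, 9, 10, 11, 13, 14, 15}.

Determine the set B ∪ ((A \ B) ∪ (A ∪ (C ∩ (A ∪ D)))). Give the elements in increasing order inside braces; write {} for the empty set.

A \ B = {9, 12, 15}
A ∪ D = {2, 3, 4, 5, 6, 8, 9, 10, 11, 12, 13, 14, 15, 16, 17}
C ∩ (A ∪ D) = {2, 3, 5, 9, 11, 17}
A ∪ (C ∩ (A ∪ D)) = {2, 3, 4, 5, 8, 9, 11, 12, 14, 15, 16, 17}
(A \ B) ∪ (A ∪ (C ∩ (A ∪ D))) = {2, 3, 4, 5, 8, 9, 11, 12, 14, 15, 16, 17}
B ∪ ((A \ B) ∪ (A ∪ (C ∩ (A ∪ D)))) = {2, 3, 4, 5, 6, 8, 9, 10, 11, 12, 13, 14, 15, 16, 17}

{2, 3, 4, 5, 6, 8, 9, 10, 11, 12, 13, 14, 15, 16, 17}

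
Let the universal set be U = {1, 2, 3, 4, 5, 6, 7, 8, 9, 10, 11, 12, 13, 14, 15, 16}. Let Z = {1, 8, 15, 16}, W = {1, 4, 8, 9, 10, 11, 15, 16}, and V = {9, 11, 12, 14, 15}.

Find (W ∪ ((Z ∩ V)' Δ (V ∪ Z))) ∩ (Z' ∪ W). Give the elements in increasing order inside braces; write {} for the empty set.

Z ∩ V = {15}
(Z ∩ V)' = {1, 2, 3, 4, 5, 6, 7, 8, 9, 10, 11, 12, 13, 14, 16}
V ∪ Z = {1, 8, 9, 11, 12, 14, 15, 16}
(Z ∩ V)' Δ (V ∪ Z) = {2, 3, 4, 5, 6, 7, 10, 13, 15}
W ∪ ((Z ∩ V)' Δ (V ∪ Z)) = {1, 2, 3, 4, 5, 6, 7, 8, 9, 10, 11, 13, 15, 16}
Z' = {2, 3, 4, 5, 6, 7, 9, 10, 11, 12, 13, 14}
Z' ∪ W = {1, 2, 3, 4, 5, 6, 7, 8, 9, 10, 11, 12, 13, 14, 15, 16}
(W ∪ ((Z ∩ V)' Δ (V ∪ Z))) ∩ (Z' ∪ W) = {1, 2, 3, 4, 5, 6, 7, 8, 9, 10, 11, 13, 15, 16}

{1, 2, 3, 4, 5, 6, 7, 8, 9, 10, 11, 13, 15, 16}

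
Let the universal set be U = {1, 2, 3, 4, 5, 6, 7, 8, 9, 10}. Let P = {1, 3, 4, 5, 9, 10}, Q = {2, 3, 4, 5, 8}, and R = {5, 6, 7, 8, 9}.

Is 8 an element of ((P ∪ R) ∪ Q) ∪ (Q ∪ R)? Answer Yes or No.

Yes

8 ∉ P and 8 ∈ R, so 8 ∈ P ∪ R
8 ∈ (P ∪ R) and 8 ∈ Q, so 8 ∈ (P ∪ R) ∪ Q
8 ∈ Q and 8 ∈ R, so 8 ∈ Q ∪ R
8 ∈ ((P ∪ R) ∪ Q) and 8 ∈ (Q ∪ R), so 8 ∈ ((P ∪ R) ∪ Q) ∪ (Q ∪ R)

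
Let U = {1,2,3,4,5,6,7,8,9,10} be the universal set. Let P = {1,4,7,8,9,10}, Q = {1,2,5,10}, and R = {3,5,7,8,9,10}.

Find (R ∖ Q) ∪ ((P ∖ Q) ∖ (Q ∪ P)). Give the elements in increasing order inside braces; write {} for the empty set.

R ∖ Q = {3,7,8,9}
P ∖ Q = {4,7,8,9}
Q ∪ P = {1,2,4,5,7,8,9,10}
(P ∖ Q) ∖ (Q ∪ P) = {}
(R ∖ Q) ∪ ((P ∖ Q) ∖ (Q ∪ P)) = {3,7,8,9}

{3,7,8,9}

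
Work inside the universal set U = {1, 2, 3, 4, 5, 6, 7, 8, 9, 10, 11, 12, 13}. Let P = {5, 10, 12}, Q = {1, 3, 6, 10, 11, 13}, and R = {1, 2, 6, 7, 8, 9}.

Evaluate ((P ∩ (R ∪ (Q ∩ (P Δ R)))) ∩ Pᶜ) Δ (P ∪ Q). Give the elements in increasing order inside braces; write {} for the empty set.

{1, 3, 5, 6, 10, 11, 12, 13}

P Δ R = {1, 2, 5, 6, 7, 8, 9, 10, 12}
Q ∩ (P Δ R) = {1, 6, 10}
R ∪ (Q ∩ (P Δ R)) = {1, 2, 6, 7, 8, 9, 10}
P ∩ (R ∪ (Q ∩ (P Δ R))) = {10}
Pᶜ = {1, 2, 3, 4, 6, 7, 8, 9, 11, 13}
(P ∩ (R ∪ (Q ∩ (P Δ R)))) ∩ Pᶜ = {}
P ∪ Q = {1, 3, 5, 6, 10, 11, 12, 13}
((P ∩ (R ∪ (Q ∩ (P Δ R)))) ∩ Pᶜ) Δ (P ∪ Q) = {1, 3, 5, 6, 10, 11, 12, 13}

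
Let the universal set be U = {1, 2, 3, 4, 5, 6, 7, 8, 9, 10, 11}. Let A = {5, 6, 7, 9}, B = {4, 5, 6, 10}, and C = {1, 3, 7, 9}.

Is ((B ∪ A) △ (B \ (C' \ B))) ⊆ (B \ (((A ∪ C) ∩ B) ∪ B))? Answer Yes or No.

No

B ∪ A = {4, 5, 6, 7, 9, 10}
C' = {2, 4, 5, 6, 8, 10, 11}
C' \ B = {2, 8, 11}
B \ (C' \ B) = {4, 5, 6, 10}
(B ∪ A) △ (B \ (C' \ B)) = {7, 9}
A ∪ C = {1, 3, 5, 6, 7, 9}
(A ∪ C) ∩ B = {5, 6}
((A ∪ C) ∩ B) ∪ B = {4, 5, 6, 10}
B \ (((A ∪ C) ∩ B) ∪ B) = {}
7 ∈ (B ∪ A) △ (B \ (C' \ B)) but 7 ∉ B \ (((A ∪ C) ∩ B) ∪ B), so the inclusion fails.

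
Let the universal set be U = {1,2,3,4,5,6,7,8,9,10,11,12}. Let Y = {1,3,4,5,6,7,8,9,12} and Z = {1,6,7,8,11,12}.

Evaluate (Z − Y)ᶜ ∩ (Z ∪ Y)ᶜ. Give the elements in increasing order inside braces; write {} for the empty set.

Z − Y = {11}
(Z − Y)ᶜ = {1,2,3,4,5,6,7,8,9,10,12}
Z ∪ Y = {1,3,4,5,6,7,8,9,11,12}
(Z ∪ Y)ᶜ = {2,10}
(Z − Y)ᶜ ∩ (Z ∪ Y)ᶜ = {2,10}

{2,10}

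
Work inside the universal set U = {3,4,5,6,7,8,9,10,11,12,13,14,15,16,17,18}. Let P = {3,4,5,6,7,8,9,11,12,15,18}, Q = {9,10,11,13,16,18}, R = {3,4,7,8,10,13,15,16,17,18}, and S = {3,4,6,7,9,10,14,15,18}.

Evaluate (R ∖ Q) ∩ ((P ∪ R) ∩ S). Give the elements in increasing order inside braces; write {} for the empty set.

R ∖ Q = {3,4,7,8,15,17}
P ∪ R = {3,4,5,6,7,8,9,10,11,12,13,15,16,17,18}
(P ∪ R) ∩ S = {3,4,6,7,9,10,15,18}
(R ∖ Q) ∩ ((P ∪ R) ∩ S) = {3,4,7,15}

{3,4,7,15}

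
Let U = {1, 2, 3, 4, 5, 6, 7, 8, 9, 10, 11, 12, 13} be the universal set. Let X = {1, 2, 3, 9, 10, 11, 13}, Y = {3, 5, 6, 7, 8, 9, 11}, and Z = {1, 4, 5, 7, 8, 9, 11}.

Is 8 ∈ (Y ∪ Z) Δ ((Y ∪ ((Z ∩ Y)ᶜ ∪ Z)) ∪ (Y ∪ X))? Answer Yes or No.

No

8 ∈ Y and 8 ∈ Z, so 8 ∈ Y ∪ Z
8 ∈ Z and 8 ∈ Y, so 8 ∈ Z ∩ Y
8 ∉ (Z ∩ Y)ᶜ since 8 ∈ (Z ∩ Y)
8 ∉ (Z ∩ Y)ᶜ and 8 ∈ Z, so 8 ∈ (Z ∩ Y)ᶜ ∪ Z
8 ∈ Y and 8 ∈ ((Z ∩ Y)ᶜ ∪ Z), so 8 ∈ Y ∪ ((Z ∩ Y)ᶜ ∪ Z)
8 ∈ Y and 8 ∉ X, so 8 ∈ Y ∪ X
8 ∈ (Y ∪ ((Z ∩ Y)ᶜ ∪ Z)) and 8 ∈ (Y ∪ X), so 8 ∈ (Y ∪ ((Z ∩ Y)ᶜ ∪ Z)) ∪ (Y ∪ X)
8 ∈ (Y ∪ Z) and 8 ∈ ((Y ∪ ((Z ∩ Y)ᶜ ∪ Z)) ∪ (Y ∪ X)), so 8 ∉ (Y ∪ Z) Δ ((Y ∪ ((Z ∩ Y)ᶜ ∪ Z)) ∪ (Y ∪ X))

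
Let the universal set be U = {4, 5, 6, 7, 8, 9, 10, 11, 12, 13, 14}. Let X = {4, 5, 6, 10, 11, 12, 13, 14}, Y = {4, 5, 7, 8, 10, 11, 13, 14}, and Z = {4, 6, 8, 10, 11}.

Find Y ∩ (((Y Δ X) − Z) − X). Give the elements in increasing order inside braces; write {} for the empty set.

Y Δ X = {6, 7, 8, 12}
(Y Δ X) − Z = {7, 12}
((Y Δ X) − Z) − X = {7}
Y ∩ (((Y Δ X) − Z) − X) = {7}

{7}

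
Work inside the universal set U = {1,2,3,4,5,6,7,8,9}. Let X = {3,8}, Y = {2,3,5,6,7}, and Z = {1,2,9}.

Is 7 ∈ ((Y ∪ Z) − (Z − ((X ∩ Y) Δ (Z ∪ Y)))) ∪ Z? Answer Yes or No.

7 ∈ Y and 7 ∉ Z, so 7 ∈ Y ∪ Z
7 ∉ X and 7 ∈ Y, so 7 ∉ X ∩ Y
7 ∉ Z and 7 ∈ Y, so 7 ∈ Z ∪ Y
7 ∉ (X ∩ Y) and 7 ∈ (Z ∪ Y), so 7 ∈ (X ∩ Y) Δ (Z ∪ Y)
7 ∉ Z and 7 ∈ ((X ∩ Y) Δ (Z ∪ Y)), so 7 ∉ Z − ((X ∩ Y) Δ (Z ∪ Y))
7 ∈ (Y ∪ Z) and 7 ∉ (Z − ((X ∩ Y) Δ (Z ∪ Y))), so 7 ∈ (Y ∪ Z) − (Z − ((X ∩ Y) Δ (Z ∪ Y)))
7 ∈ ((Y ∪ Z) − (Z − ((X ∩ Y) Δ (Z ∪ Y)))) and 7 ∉ Z, so 7 ∈ ((Y ∪ Z) − (Z − ((X ∩ Y) Δ (Z ∪ Y)))) ∪ Z

Yes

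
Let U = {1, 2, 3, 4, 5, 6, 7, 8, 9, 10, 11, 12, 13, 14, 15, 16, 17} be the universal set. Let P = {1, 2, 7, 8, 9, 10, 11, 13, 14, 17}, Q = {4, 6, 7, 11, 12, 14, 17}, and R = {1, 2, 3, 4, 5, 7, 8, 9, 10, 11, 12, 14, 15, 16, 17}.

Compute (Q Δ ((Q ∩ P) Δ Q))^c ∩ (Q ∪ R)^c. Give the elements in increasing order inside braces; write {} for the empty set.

{13}

Q ∩ P = {7, 11, 14, 17}
(Q ∩ P) Δ Q = {4, 6, 12}
Q Δ ((Q ∩ P) Δ Q) = {7, 11, 14, 17}
(Q Δ ((Q ∩ P) Δ Q))^c = {1, 2, 3, 4, 5, 6, 8, 9, 10, 12, 13, 15, 16}
Q ∪ R = {1, 2, 3, 4, 5, 6, 7, 8, 9, 10, 11, 12, 14, 15, 16, 17}
(Q ∪ R)^c = {13}
(Q Δ ((Q ∩ P) Δ Q))^c ∩ (Q ∪ R)^c = {13}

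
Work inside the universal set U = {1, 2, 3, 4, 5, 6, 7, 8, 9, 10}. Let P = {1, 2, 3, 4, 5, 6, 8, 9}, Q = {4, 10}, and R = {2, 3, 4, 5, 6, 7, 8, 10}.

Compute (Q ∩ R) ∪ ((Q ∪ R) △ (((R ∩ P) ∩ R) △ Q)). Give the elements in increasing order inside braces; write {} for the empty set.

Q ∩ R = {4, 10}
Q ∪ R = {2, 3, 4, 5, 6, 7, 8, 10}
R ∩ P = {2, 3, 4, 5, 6, 8}
(R ∩ P) ∩ R = {2, 3, 4, 5, 6, 8}
((R ∩ P) ∩ R) △ Q = {2, 3, 5, 6, 8, 10}
(Q ∪ R) △ (((R ∩ P) ∩ R) △ Q) = {4, 7}
(Q ∩ R) ∪ ((Q ∪ R) △ (((R ∩ P) ∩ R) △ Q)) = {4, 7, 10}

{4, 7, 10}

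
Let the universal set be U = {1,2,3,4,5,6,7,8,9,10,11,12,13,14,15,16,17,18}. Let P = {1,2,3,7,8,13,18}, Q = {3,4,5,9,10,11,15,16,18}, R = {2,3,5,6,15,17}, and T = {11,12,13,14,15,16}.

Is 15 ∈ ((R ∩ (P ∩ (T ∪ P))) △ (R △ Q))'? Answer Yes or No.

Yes

15 ∈ T and 15 ∉ P, so 15 ∈ T ∪ P
15 ∉ P and 15 ∈ (T ∪ P), so 15 ∉ P ∩ (T ∪ P)
15 ∈ R and 15 ∉ (P ∩ (T ∪ P)), so 15 ∉ R ∩ (P ∩ (T ∪ P))
15 ∈ R and 15 ∈ Q, so 15 ∉ R △ Q
15 ∉ (R ∩ (P ∩ (T ∪ P))) and 15 ∉ (R △ Q), so 15 ∉ (R ∩ (P ∩ (T ∪ P))) △ (R △ Q)
15 ∈ ((R ∩ (P ∩ (T ∪ P))) △ (R △ Q))' since 15 ∉ ((R ∩ (P ∩ (T ∪ P))) △ (R △ Q))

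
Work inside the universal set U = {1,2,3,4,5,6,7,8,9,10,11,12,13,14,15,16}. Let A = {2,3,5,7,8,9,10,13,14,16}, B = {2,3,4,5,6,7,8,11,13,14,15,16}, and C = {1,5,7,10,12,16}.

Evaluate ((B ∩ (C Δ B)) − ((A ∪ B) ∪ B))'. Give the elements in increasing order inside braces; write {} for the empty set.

C Δ B = {1,2,3,4,6,8,10,11,12,13,14,15}
B ∩ (C Δ B) = {2,3,4,6,8,11,13,14,15}
A ∪ B = {2,3,4,5,6,7,8,9,10,11,13,14,15,16}
(A ∪ B) ∪ B = {2,3,4,5,6,7,8,9,10,11,13,14,15,16}
(B ∩ (C Δ B)) − ((A ∪ B) ∪ B) = {}
((B ∩ (C Δ B)) − ((A ∪ B) ∪ B))' = {1,2,3,4,5,6,7,8,9,10,11,12,13,14,15,16}

{1,2,3,4,5,6,7,8,9,10,11,12,13,14,15,16}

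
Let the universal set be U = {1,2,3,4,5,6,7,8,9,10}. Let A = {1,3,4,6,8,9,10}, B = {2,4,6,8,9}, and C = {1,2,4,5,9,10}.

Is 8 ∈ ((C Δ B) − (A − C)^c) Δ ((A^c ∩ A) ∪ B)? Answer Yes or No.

8 ∉ C and 8 ∈ B, so 8 ∈ C Δ B
8 ∈ A and 8 ∉ C, so 8 ∈ A − C
8 ∉ (A − C)^c since 8 ∈ (A − C)
8 ∈ (C Δ B) and 8 ∉ (A − C)^c, so 8 ∈ (C Δ B) − (A − C)^c
8 ∈ A, so 8 ∉ A^c
8 ∉ A^c and 8 ∈ A, so 8 ∉ A^c ∩ A
8 ∉ (A^c ∩ A) and 8 ∈ B, so 8 ∈ (A^c ∩ A) ∪ B
8 ∈ ((C Δ B) − (A − C)^c) and 8 ∈ ((A^c ∩ A) ∪ B), so 8 ∉ ((C Δ B) − (A − C)^c) Δ ((A^c ∩ A) ∪ B)

No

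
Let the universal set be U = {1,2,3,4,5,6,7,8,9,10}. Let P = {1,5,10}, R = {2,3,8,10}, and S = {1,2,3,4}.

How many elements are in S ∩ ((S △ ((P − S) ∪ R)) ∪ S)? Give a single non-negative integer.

4

P − S = {5,10}
(P − S) ∪ R = {2,3,5,8,10}
S △ ((P − S) ∪ R) = {1,4,5,8,10}
(S △ ((P − S) ∪ R)) ∪ S = {1,2,3,4,5,8,10}
S ∩ ((S △ ((P − S) ∪ R)) ∪ S) = {1,2,3,4}
|S ∩ ((S △ ((P − S) ∪ R)) ∪ S)| = 4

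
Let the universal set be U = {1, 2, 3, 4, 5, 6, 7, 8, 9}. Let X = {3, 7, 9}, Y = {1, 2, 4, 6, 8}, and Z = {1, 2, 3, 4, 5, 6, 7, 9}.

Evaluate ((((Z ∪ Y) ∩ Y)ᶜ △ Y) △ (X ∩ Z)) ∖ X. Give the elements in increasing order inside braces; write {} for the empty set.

{1, 2, 4, 5, 6, 8}

Z ∪ Y = {1, 2, 3, 4, 5, 6, 7, 8, 9}
(Z ∪ Y) ∩ Y = {1, 2, 4, 6, 8}
((Z ∪ Y) ∩ Y)ᶜ = {3, 5, 7, 9}
((Z ∪ Y) ∩ Y)ᶜ △ Y = {1, 2, 3, 4, 5, 6, 7, 8, 9}
X ∩ Z = {3, 7, 9}
(((Z ∪ Y) ∩ Y)ᶜ △ Y) △ (X ∩ Z) = {1, 2, 4, 5, 6, 8}
((((Z ∪ Y) ∩ Y)ᶜ △ Y) △ (X ∩ Z)) ∖ X = {1, 2, 4, 5, 6, 8}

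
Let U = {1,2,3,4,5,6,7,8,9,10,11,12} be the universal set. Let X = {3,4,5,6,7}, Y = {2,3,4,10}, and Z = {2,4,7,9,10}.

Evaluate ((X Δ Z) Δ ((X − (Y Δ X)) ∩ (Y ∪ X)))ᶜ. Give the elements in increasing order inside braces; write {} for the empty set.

{1,3,7,8,11,12}

X Δ Z = {2,3,5,6,9,10}
Y Δ X = {2,5,6,7,10}
X − (Y Δ X) = {3,4}
Y ∪ X = {2,3,4,5,6,7,10}
(X − (Y Δ X)) ∩ (Y ∪ X) = {3,4}
(X Δ Z) Δ ((X − (Y Δ X)) ∩ (Y ∪ X)) = {2,4,5,6,9,10}
((X Δ Z) Δ ((X − (Y Δ X)) ∩ (Y ∪ X)))ᶜ = {1,3,7,8,11,12}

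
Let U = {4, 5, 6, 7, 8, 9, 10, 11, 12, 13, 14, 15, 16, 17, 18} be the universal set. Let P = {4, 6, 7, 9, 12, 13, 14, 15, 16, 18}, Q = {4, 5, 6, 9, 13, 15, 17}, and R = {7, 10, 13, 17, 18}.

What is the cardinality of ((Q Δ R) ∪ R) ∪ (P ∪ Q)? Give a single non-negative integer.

13

Q Δ R = {4, 5, 6, 7, 9, 10, 15, 18}
(Q Δ R) ∪ R = {4, 5, 6, 7, 9, 10, 13, 15, 17, 18}
P ∪ Q = {4, 5, 6, 7, 9, 12, 13, 14, 15, 16, 17, 18}
((Q Δ R) ∪ R) ∪ (P ∪ Q) = {4, 5, 6, 7, 9, 10, 12, 13, 14, 15, 16, 17, 18}
|((Q Δ R) ∪ R) ∪ (P ∪ Q)| = 13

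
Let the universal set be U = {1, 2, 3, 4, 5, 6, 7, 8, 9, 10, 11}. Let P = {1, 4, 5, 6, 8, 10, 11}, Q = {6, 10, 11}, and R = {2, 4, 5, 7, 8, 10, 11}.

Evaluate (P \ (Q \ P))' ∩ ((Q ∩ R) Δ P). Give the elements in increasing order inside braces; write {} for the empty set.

Q \ P = {}
P \ (Q \ P) = {1, 4, 5, 6, 8, 10, 11}
(P \ (Q \ P))' = {2, 3, 7, 9}
Q ∩ R = {10, 11}
(Q ∩ R) Δ P = {1, 4, 5, 6, 8}
(P \ (Q \ P))' ∩ ((Q ∩ R) Δ P) = {}

{}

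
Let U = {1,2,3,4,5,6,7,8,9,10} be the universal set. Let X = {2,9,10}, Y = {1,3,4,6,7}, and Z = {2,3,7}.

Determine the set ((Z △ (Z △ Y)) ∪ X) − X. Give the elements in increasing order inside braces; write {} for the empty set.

Z △ Y = {1,2,4,6}
Z △ (Z △ Y) = {1,3,4,6,7}
(Z △ (Z △ Y)) ∪ X = {1,2,3,4,6,7,9,10}
((Z △ (Z △ Y)) ∪ X) − X = {1,3,4,6,7}

{1,3,4,6,7}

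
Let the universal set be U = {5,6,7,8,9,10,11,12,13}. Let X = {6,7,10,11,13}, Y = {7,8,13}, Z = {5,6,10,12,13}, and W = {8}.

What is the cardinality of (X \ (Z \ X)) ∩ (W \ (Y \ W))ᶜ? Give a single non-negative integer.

5

Z \ X = {5,12}
X \ (Z \ X) = {6,7,10,11,13}
Y \ W = {7,13}
W \ (Y \ W) = {8}
(W \ (Y \ W))ᶜ = {5,6,7,9,10,11,12,13}
(X \ (Z \ X)) ∩ (W \ (Y \ W))ᶜ = {6,7,10,11,13}
|(X \ (Z \ X)) ∩ (W \ (Y \ W))ᶜ| = 5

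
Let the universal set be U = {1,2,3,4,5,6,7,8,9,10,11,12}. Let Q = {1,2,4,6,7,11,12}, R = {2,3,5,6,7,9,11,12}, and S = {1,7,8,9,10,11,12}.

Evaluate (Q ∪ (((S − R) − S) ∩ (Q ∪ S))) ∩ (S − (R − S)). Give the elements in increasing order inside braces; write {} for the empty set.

{1,7,11,12}

S − R = {1,8,10}
(S − R) − S = {}
Q ∪ S = {1,2,4,6,7,8,9,10,11,12}
((S − R) − S) ∩ (Q ∪ S) = {}
Q ∪ (((S − R) − S) ∩ (Q ∪ S)) = {1,2,4,6,7,11,12}
R − S = {2,3,5,6}
S − (R − S) = {1,7,8,9,10,11,12}
(Q ∪ (((S − R) − S) ∩ (Q ∪ S))) ∩ (S − (R − S)) = {1,7,11,12}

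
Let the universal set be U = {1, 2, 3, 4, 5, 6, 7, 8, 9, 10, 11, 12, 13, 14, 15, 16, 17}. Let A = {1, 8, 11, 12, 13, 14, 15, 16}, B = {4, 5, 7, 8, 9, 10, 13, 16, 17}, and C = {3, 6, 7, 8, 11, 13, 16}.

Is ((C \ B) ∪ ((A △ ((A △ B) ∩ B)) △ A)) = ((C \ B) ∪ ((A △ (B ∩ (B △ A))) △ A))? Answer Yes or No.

C \ B = {3, 6, 11}
A △ B = {1, 4, 5, 7, 9, 10, 11, 12, 14, 15, 17}
(A △ B) ∩ B = {4, 5, 7, 9, 10, 17}
A △ ((A △ B) ∩ B) = {1, 4, 5, 7, 8, 9, 10, 11, 12, 13, 14, 15, 16, 17}
(A △ ((A △ B) ∩ B)) △ A = {4, 5, 7, 9, 10, 17}
(C \ B) ∪ ((A △ ((A △ B) ∩ B)) △ A) = {3, 4, 5, 6, 7, 9, 10, 11, 17}
B △ A = {1, 4, 5, 7, 9, 10, 11, 12, 14, 15, 17}
B ∩ (B △ A) = {4, 5, 7, 9, 10, 17}
A △ (B ∩ (B △ A)) = {1, 4, 5, 7, 8, 9, 10, 11, 12, 13, 14, 15, 16, 17}
(A △ (B ∩ (B △ A))) △ A = {4, 5, 7, 9, 10, 17}
(C \ B) ∪ ((A △ (B ∩ (B △ A))) △ A) = {3, 4, 5, 6, 7, 9, 10, 11, 17}
Both equal {3, 4, 5, 6, 7, 9, 10, 11, 17}, so (C \ B) ∪ ((A △ ((A △ B) ∩ B)) △ A) = (C \ B) ∪ ((A △ (B ∩ (B △ A))) △ A).

Yes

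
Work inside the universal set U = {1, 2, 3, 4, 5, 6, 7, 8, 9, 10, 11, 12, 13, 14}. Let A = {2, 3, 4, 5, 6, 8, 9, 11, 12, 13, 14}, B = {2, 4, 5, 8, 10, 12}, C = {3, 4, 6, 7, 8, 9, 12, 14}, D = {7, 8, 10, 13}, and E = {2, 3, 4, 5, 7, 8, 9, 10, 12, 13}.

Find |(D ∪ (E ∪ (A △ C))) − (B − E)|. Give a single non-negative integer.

11

A △ C = {2, 5, 7, 11, 13}
E ∪ (A △ C) = {2, 3, 4, 5, 7, 8, 9, 10, 11, 12, 13}
D ∪ (E ∪ (A △ C)) = {2, 3, 4, 5, 7, 8, 9, 10, 11, 12, 13}
B − E = {}
(D ∪ (E ∪ (A △ C))) − (B − E) = {2, 3, 4, 5, 7, 8, 9, 10, 11, 12, 13}
|(D ∪ (E ∪ (A △ C))) − (B − E)| = 11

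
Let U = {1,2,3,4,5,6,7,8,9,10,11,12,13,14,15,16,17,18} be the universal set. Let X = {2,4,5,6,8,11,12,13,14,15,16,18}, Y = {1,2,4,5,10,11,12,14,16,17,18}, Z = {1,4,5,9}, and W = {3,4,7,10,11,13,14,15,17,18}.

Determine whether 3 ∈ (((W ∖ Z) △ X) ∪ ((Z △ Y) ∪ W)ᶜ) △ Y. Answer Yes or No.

Yes

3 ∈ W and 3 ∉ Z, so 3 ∈ W ∖ Z
3 ∈ (W ∖ Z) and 3 ∉ X, so 3 ∈ (W ∖ Z) △ X
3 ∉ Z and 3 ∉ Y, so 3 ∉ Z △ Y
3 ∉ (Z △ Y) and 3 ∈ W, so 3 ∈ (Z △ Y) ∪ W
3 ∉ ((Z △ Y) ∪ W)ᶜ since 3 ∈ ((Z △ Y) ∪ W)
3 ∈ ((W ∖ Z) △ X) and 3 ∉ ((Z △ Y) ∪ W)ᶜ, so 3 ∈ ((W ∖ Z) △ X) ∪ ((Z △ Y) ∪ W)ᶜ
3 ∈ (((W ∖ Z) △ X) ∪ ((Z △ Y) ∪ W)ᶜ) and 3 ∉ Y, so 3 ∈ (((W ∖ Z) △ X) ∪ ((Z △ Y) ∪ W)ᶜ) △ Y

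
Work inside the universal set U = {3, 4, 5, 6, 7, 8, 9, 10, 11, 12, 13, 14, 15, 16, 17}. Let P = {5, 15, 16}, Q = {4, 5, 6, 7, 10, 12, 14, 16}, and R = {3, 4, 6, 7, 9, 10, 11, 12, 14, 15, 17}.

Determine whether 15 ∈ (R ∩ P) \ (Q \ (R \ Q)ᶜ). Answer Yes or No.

Yes

15 ∈ R and 15 ∈ P, so 15 ∈ R ∩ P
15 ∈ R and 15 ∉ Q, so 15 ∈ R \ Q
15 ∉ (R \ Q)ᶜ since 15 ∈ (R \ Q)
15 ∉ Q and 15 ∉ (R \ Q)ᶜ, so 15 ∉ Q \ (R \ Q)ᶜ
15 ∈ (R ∩ P) and 15 ∉ (Q \ (R \ Q)ᶜ), so 15 ∈ (R ∩ P) \ (Q \ (R \ Q)ᶜ)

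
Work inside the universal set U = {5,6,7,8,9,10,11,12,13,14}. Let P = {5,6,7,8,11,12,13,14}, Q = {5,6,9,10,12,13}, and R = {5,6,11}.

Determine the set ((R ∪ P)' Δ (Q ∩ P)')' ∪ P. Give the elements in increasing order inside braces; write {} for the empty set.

{5,6,7,8,9,10,11,12,13,14}

R ∪ P = {5,6,7,8,11,12,13,14}
(R ∪ P)' = {9,10}
Q ∩ P = {5,6,12,13}
(Q ∩ P)' = {7,8,9,10,11,14}
(R ∪ P)' Δ (Q ∩ P)' = {7,8,11,14}
((R ∪ P)' Δ (Q ∩ P)')' = {5,6,9,10,12,13}
((R ∪ P)' Δ (Q ∩ P)')' ∪ P = {5,6,7,8,9,10,11,12,13,14}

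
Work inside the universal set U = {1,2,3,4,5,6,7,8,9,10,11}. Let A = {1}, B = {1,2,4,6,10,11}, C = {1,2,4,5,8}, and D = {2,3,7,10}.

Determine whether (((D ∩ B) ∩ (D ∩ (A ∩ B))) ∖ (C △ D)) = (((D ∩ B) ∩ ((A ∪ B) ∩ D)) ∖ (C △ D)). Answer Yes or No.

D ∩ B = {2,10}
A ∩ B = {1}
D ∩ (A ∩ B) = {}
(D ∩ B) ∩ (D ∩ (A ∩ B)) = {}
C △ D = {1,3,4,5,7,8,10}
((D ∩ B) ∩ (D ∩ (A ∩ B))) ∖ (C △ D) = {}
A ∪ B = {1,2,4,6,10,11}
(A ∪ B) ∩ D = {2,10}
(D ∩ B) ∩ ((A ∪ B) ∩ D) = {2,10}
((D ∩ B) ∩ ((A ∪ B) ∩ D)) ∖ (C △ D) = {2}
2 ∈ ((D ∩ B) ∩ ((A ∪ B) ∩ D)) ∖ (C △ D) but 2 ∉ ((D ∩ B) ∩ (D ∩ (A ∩ B))) ∖ (C △ D), so they differ.

No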